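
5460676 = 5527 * 988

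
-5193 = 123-5316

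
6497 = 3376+3121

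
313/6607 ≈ 0.0474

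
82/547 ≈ 0.150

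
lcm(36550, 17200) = 292400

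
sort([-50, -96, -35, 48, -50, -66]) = [-96, -66, -50, -50, -35, 48]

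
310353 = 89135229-88824876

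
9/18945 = 1/2105 ≈ 0.000475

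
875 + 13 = 888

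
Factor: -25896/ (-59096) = 3^1*13^1*89^ (-1) = 39/89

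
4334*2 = 8668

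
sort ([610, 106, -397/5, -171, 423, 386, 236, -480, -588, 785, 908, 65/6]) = [-588, -480, -171, -397/5, 65/6, 106, 236, 386, 423, 610, 785, 908]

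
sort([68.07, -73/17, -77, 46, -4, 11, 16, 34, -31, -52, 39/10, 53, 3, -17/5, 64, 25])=[-77, -52, -31, -73/17, -4, -17/5, 3, 39/10, 11, 16, 25, 34, 46, 53, 64, 68.07]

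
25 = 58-33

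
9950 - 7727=2223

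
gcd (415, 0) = 415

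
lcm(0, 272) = 0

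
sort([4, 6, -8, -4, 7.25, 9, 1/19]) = [-8, -4, 1/19, 4, 6, 7.25, 9]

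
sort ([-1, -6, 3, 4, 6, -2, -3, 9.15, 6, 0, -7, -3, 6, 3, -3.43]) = [-7, -6, -3.43, -3, -3, -2, -1, 0, 3, 3, 4, 6, 6, 6, 9.15]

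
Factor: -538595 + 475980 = -1 * 5^1 * 7^1 * 1789^1 = -62615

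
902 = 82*11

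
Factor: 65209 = 61^1*1069^1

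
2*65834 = 131668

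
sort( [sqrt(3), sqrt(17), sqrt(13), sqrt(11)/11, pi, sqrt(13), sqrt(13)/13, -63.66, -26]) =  [-63.66, -26, sqrt(13)/13, sqrt(11)/11, sqrt(3), pi, sqrt(13), sqrt(13), sqrt(17)]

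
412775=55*7505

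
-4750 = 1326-6076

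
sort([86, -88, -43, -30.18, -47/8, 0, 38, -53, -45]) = [-88, -53, -45, -43, -30.18, -47/8, 0, 38, 86]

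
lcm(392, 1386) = 38808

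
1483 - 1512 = -29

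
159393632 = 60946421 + 98447211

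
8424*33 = 277992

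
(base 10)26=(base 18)18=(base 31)q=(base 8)32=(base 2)11010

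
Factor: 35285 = 5^1*7057^1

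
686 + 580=1266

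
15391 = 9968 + 5423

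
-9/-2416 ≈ 0.00373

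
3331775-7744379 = -4412604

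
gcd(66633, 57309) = 21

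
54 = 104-50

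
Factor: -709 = -1*709^1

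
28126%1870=76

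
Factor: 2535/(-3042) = -1*2^(-1)*3^(-1)*5^1 = -5/6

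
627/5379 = 19/163≈0.117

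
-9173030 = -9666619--493589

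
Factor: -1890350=-1*2^1*5^2*7^1*11^1*491^1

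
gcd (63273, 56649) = 69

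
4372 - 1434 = 2938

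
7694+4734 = 12428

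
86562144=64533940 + 22028204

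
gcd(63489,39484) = 1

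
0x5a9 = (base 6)10413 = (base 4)112221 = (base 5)21244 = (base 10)1449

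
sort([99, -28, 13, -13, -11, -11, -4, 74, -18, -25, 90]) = [-28, -25, -18, -13, -11, -11, -4, 13, 74, 90, 99]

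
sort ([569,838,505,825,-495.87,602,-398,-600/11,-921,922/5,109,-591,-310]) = [-921,-591,-495.87,-398,-310,-600/11,109,922/5,505,569,602,825,838]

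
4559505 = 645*7069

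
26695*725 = 19353875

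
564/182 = 3 + 9/91 ≈ 3.10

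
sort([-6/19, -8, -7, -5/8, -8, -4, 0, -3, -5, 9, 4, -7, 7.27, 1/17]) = [-8, -8, -7, -7, -5, -4, -3, -5/8, -6/19, 0, 1/17, 4, 7.27, 9]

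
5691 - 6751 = -1060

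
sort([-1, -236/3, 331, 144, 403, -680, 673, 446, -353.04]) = [-680, -353.04, -236/3, -1, 144, 331, 403, 446, 673]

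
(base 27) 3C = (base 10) 93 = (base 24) 3L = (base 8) 135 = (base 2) 1011101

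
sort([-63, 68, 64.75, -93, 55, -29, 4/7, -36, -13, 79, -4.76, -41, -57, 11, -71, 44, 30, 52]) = [-93, -71, -63, -57, -41, -36, -29, -13, -4.76, 4/7, 11, 30, 44, 52, 55, 64.75, 68, 79]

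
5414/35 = 154 + 24/35 ≈ 154.69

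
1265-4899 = -3634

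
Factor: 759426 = 2^1 * 3^1 * 47^1 * 2693^1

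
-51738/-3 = 17246 = 17246.00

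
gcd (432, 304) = 16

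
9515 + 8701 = 18216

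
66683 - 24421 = 42262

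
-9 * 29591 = -266319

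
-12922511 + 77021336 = 64098825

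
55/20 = 2 + 3/4 = 2.75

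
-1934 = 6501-8435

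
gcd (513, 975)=3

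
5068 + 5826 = 10894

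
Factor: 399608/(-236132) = -1 * 2^1 * 11^1 * 13^(-1) = -22/13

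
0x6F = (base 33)3C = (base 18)63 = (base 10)111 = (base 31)3I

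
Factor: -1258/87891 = -1 * 2^1 * 3^(-1) * 17^1 * 37^1 * 29297^(-1)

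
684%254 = 176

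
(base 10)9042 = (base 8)21522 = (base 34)7rw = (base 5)242132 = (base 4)2031102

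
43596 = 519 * 84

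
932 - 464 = 468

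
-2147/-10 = 214 + 7/10 = 214.70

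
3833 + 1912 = 5745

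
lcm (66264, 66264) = 66264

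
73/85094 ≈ 0.000858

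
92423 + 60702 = 153125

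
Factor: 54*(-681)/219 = -1*2^1*3^3*73^(-1)*227^1 = -12258/73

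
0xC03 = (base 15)DA0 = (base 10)3075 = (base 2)110000000011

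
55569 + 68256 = 123825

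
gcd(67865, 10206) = 7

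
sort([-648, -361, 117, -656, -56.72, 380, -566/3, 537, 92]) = [-656, -648, -361, -566/3, -56.72, 92, 117, 380, 537]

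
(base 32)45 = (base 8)205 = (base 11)111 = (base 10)133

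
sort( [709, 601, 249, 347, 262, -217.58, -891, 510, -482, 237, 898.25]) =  [-891, -482, -217.58, 237, 249, 262, 347, 510, 601, 709, 898.25]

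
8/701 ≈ 0.0114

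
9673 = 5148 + 4525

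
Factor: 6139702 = 2^1 * 197^1 * 15583^1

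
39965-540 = 39425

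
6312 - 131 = 6181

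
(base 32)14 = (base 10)36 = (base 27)19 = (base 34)12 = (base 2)100100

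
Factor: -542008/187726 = -1*2^2*7^(-1)*11^(-1)*23^(-1)*53^(-1)*67751^1 = -271004/93863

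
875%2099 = 875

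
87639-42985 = 44654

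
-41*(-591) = 24231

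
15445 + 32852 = 48297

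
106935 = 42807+64128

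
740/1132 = 185/283 ≈ 0.654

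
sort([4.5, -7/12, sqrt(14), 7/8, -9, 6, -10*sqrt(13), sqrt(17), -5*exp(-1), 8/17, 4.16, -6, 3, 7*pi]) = [-10*sqrt(13), -9, -6, -5*exp(-1), -7/12, 8/17, 7/8, 3, sqrt(14), sqrt(17), 4.16, 4.5, 6, 7*pi]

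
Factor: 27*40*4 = 2^5*3^3*5^1 = 4320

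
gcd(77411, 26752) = 1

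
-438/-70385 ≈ 0.00622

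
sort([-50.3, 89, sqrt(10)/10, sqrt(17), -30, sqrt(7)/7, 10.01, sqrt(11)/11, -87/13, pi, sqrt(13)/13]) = [-50.3, -30, -87/13, sqrt(13)/13, sqrt(11)/11, sqrt(10)/10, sqrt(7)/7, pi, sqrt(17), 10.01, 89]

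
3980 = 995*4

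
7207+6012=13219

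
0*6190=0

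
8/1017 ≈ 0.00787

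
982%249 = 235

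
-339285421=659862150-999147571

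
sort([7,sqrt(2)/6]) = [sqrt(2)/6,7]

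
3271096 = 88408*37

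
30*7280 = 218400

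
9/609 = 3/203 ≈ 0.0148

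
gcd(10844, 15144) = 4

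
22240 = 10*2224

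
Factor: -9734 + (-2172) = -1*2^1*5953^1 = -11906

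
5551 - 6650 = -1099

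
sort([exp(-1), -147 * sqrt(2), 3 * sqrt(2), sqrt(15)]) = [-147 * sqrt(2), exp(-1), sqrt(15), 3 * sqrt(2)]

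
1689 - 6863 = -5174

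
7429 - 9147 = -1718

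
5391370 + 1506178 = 6897548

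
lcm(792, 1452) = 8712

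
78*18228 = 1421784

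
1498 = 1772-274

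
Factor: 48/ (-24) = -1*2^1 = -2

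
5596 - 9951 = -4355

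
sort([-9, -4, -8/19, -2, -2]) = [-9, -4, -2, -2, -8/19]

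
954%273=135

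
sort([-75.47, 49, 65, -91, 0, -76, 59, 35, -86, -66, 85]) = [-91, -86, -76, -75.47, -66, 0, 35, 49, 59, 65, 85]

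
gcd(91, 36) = 1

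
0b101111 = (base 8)57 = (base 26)1l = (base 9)52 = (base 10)47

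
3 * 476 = 1428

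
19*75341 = 1431479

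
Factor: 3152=2^4 * 197^1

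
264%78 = 30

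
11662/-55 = -212 - 2/55 ≈ -212.04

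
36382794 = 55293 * 658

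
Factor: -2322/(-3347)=2^1*3^3*43^1*3347^(-1)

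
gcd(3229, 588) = 1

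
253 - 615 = -362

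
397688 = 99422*4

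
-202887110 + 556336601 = 353449491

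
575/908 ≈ 0.633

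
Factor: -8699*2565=-1*3^3*5^1*19^1*8699^1=-22312935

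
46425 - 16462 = 29963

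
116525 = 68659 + 47866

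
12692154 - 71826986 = -59134832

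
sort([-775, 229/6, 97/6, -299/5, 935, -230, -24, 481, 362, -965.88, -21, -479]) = [-965.88, -775, -479, -230, -299/5, -24, -21, 97/6, 229/6, 362, 481, 935]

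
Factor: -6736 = -1 * 2^4 * 421^1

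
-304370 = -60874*5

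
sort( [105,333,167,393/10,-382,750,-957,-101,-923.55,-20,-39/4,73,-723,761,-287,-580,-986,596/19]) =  [-986,-957,-923.55,-723,-580,-382,-287,-101,-20,-39/4,596/19,393/10,73,105,167,333,750,761]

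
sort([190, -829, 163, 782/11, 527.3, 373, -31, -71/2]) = [-829, -71/2, -31, 782/11, 163, 190, 373, 527.3]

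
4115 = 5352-1237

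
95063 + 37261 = 132324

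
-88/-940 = 22/235 ≈ 0.0936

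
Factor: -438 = -1 * 2^1 * 3^1 * 73^1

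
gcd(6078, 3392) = 2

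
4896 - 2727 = 2169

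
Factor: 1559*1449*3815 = 3^2*5^1*7^2*23^1*109^1*1559^1 = 8618050665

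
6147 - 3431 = 2716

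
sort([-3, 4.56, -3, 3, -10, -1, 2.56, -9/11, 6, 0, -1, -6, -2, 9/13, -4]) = [-10, -6, -4, -3, -3, -2, -1, -1, -9/11, 0, 9/13, 2.56, 3, 4.56, 6]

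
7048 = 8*881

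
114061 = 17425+96636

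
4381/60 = 73+1/60 ≈ 73.02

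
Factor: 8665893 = 3^3 * 193^1 * 1663^1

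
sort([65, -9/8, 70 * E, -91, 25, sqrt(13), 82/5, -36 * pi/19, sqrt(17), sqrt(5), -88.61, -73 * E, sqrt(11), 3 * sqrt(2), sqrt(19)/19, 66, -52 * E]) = [-73 * E, -52 * E, -91, -88.61, -36 * pi/19, -9/8, sqrt(19)/19, sqrt(5), sqrt(11), sqrt(13), sqrt(17), 3 * sqrt(2), 82/5, 25, 65, 66, 70 * E]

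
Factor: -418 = -1*2^1*11^1*19^1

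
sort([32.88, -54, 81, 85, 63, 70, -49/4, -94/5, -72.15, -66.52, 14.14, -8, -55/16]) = [-72.15, -66.52, -54, -94/5, -49/4, -8, -55/16, 14.14, 32.88, 63, 70, 81, 85]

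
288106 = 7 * 41158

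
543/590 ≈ 0.920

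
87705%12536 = 12489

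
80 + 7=87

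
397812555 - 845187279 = -447374724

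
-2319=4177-6496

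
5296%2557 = 182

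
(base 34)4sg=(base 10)5592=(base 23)ad3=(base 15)19cc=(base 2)1010111011000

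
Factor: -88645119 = -1 * 3^1 * 3643^1 * 8111^1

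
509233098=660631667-151398569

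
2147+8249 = 10396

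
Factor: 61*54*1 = 2^1*3^3*61^1 = 3294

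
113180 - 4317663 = -4204483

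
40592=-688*(-59)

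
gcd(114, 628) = 2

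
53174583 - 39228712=13945871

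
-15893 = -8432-7461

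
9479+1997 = 11476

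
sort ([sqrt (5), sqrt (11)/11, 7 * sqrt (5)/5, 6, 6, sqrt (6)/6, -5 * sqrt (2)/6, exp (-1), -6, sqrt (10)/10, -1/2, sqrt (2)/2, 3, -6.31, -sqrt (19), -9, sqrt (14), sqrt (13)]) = [-9, -6.31, -6, -sqrt (19), -5 * sqrt (2)/6, -1/2, sqrt (11)/11, sqrt (10)/10, exp (-1), sqrt (6)/6, sqrt (2)/2, sqrt (5), 3, 7 * sqrt (5)/5, sqrt (13), sqrt (14), 6, 6]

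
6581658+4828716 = 11410374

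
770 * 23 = 17710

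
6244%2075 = 19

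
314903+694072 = 1008975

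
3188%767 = 120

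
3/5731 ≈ 0.000523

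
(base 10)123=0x7b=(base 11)102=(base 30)43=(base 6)323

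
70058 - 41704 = 28354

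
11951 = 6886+5065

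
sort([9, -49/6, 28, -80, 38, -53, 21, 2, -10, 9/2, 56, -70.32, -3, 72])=[-80, -70.32, -53, -10, -49/6, -3, 2, 9/2, 9, 21, 28, 38, 56, 72]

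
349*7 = 2443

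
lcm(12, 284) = 852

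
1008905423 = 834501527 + 174403896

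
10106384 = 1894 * 5336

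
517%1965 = 517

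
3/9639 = 1/3213 ≈ 0.000311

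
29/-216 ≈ -0.134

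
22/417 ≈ 0.0528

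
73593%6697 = 6623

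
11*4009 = 44099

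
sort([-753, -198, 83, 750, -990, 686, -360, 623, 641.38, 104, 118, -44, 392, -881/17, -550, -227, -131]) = [-990, -753, -550, -360, -227, -198, -131, -881/17, -44, 83, 104, 118, 392, 623, 641.38, 686, 750]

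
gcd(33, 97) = 1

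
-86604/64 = -21651/16 ≈ -1353.19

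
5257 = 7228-1971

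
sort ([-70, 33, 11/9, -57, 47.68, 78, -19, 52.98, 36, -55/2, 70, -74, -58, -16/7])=[-74, -70, -58, -57, -55/2, -19, -16/7, 11/9, 33, 36, 47.68, 52.98, 70, 78]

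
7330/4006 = 3665/2003 ≈ 1.83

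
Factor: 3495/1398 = 2^(-1)*5^1 = 5/2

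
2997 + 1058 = 4055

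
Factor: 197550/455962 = 3^2 * 5^2 * 13^(-2) * 19^(-1) * 71^(-1) * 439^1 = 98775/227981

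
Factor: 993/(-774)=-1 * 2^(-1) * 3^(-1) * 43^(-1) * 331^1=-331/258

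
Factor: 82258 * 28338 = 2^2 * 3^1 * 11^1 * 3739^1 * 4723^1 = 2331027204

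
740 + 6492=7232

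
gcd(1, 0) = 1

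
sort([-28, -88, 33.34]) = [-88, -28, 33.34]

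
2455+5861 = 8316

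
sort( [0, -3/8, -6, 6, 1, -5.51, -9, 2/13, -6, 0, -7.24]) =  [-9, -7.24, -6, -6, -5.51, -3/8, 0, 0, 2/13, 1, 6]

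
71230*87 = 6197010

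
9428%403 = 159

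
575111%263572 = 47967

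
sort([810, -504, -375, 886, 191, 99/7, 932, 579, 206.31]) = [-504, -375, 99/7, 191, 206.31, 579, 810, 886, 932]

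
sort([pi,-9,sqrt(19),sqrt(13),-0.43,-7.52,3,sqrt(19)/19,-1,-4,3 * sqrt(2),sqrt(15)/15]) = [-9,-7.52,-4,-1,-0.43,sqrt(19)/19,sqrt(15)/15,3,pi,sqrt(13),3 * sqrt(2),sqrt(19)]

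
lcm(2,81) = 162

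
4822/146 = 33 + 2/73 ≈ 33.03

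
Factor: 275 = 5^2*11^1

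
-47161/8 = -5895 - 1/8 ≈ -5895.13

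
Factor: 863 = 863^1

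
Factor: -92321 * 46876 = -1 * 2^2 * 19^1 * 43^1 * 113^1 * 11719^1 = -4327639196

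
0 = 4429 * 0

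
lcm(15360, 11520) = 46080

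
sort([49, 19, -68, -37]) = [-68, -37, 19, 49]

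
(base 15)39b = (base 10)821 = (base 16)335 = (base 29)s9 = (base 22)1f7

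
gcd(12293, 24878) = 1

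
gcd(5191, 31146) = 5191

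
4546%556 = 98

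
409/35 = 11 + 24/35 ≈ 11.69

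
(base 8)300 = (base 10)192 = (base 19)a2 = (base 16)c0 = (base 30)6c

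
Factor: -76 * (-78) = 2^3 * 3^1 * 13^1 * 19^1 = 5928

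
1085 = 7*155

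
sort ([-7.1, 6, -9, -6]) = [-9, -7.1, -6, 6]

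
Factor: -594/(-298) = 3^3 * 11^1 * 149^(-1) = 297/149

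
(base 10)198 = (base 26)7g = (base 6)530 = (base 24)86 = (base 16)c6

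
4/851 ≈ 0.00470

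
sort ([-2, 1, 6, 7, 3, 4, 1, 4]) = [-2, 1, 1, 3, 4, 4, 6, 7]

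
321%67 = 53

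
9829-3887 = 5942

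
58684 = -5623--64307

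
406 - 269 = 137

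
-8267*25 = -206675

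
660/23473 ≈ 0.0281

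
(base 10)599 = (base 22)155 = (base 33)i5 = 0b1001010111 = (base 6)2435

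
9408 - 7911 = 1497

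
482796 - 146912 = 335884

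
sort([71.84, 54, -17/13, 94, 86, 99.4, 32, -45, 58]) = [-45, -17/13, 32, 54, 58, 71.84, 86, 94, 99.4]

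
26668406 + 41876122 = 68544528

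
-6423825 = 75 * (-85651)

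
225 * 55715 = 12535875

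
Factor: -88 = -1 * 2^3 * 11^1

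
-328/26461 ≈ -0.0124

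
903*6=5418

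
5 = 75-70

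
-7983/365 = -21 - 318/365 ≈ -21.87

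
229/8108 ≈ 0.0282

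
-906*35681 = -32326986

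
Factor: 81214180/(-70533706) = -1*2^1*5^1*61^1*66569^1*35266853^(-1) = -40607090/35266853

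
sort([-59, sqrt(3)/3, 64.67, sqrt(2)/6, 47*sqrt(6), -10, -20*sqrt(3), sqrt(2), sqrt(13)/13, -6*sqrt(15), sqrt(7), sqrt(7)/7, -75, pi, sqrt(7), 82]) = [-75, -59, -20*sqrt(3), -6*sqrt(15), -10, sqrt(2)/6, sqrt(13)/13, sqrt(7)/7, sqrt(3)/3, sqrt(2), sqrt(7), sqrt(7), pi, 64.67, 82, 47*sqrt(6)]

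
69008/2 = 34504 = 34504.00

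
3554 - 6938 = -3384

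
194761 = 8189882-7995121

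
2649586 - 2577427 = 72159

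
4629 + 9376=14005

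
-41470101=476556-41946657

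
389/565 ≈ 0.688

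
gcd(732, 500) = 4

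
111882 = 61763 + 50119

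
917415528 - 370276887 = 547138641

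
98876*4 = 395504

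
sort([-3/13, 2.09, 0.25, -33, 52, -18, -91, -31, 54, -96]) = [-96, -91, -33, -31, -18, -3/13, 0.25, 2.09, 52, 54]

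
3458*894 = 3091452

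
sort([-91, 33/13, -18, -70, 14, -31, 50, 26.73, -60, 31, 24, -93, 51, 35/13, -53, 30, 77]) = [-93, -91, -70, -60, -53, -31, -18, 33/13, 35/13, 14, 24, 26.73, 30, 31, 50, 51, 77]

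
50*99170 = 4958500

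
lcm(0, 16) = 0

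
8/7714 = 4/3857 ≈ 0.00104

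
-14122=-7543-6579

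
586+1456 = 2042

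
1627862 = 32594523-30966661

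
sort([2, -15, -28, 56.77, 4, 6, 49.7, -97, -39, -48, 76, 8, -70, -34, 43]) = [-97, -70, -48, -39, -34, -28, -15, 2, 4, 6, 8, 43, 49.7, 56.77, 76]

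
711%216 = 63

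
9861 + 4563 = 14424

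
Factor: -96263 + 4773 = -1*2^1*5^1*7^1*1307^1 = -91490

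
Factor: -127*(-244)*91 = 2^2*7^1*13^1*61^1*127^1 = 2819908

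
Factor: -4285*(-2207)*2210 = 2^1*5^2*13^1*17^1*857^1*2207^1 = 20899958950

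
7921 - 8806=-885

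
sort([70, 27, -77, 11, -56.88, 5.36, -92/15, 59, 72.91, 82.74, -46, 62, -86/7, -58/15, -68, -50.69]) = [-77, -68, -56.88, -50.69, -46, -86/7, -92/15, -58/15, 5.36, 11, 27, 59, 62, 70, 72.91, 82.74]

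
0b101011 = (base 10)43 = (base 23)1k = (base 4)223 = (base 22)1l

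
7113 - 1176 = 5937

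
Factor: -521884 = -1*2^2*11^1*29^1*409^1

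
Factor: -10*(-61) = 2^1*5^1*61^1 = 610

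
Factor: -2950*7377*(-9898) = 2^2*3^1*5^2*7^2*59^1*101^1*2459^1 = 215401760700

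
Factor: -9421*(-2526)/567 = 2^1*3^(-3)*7^(-1)*421^1*9421^1 = 7932482/189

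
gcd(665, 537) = 1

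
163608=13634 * 12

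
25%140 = 25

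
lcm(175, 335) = 11725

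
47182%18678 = 9826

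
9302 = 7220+2082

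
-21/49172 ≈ -0.000427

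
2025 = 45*45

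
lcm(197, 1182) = 1182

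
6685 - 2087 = 4598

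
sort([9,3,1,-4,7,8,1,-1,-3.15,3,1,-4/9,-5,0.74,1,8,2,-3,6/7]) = [-5,-4,-3.15,-3,-1,-4/9,0.74,6/7,1,1,1,1,2,3,3,7,8,8,9]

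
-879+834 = -45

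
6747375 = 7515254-767879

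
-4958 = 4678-9636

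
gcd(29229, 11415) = 3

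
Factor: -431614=-1 * 2^1 * 67^1 * 3221^1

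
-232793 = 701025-933818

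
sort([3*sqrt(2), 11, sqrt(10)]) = [sqrt(10), 3*sqrt(2), 11]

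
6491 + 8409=14900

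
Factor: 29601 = 3^2*11^1*13^1*23^1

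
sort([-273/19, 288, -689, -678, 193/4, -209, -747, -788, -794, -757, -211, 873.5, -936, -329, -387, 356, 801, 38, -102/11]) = [-936, -794, -788, -757, -747, -689, -678, -387, -329, -211, -209, -273/19, -102/11, 38, 193/4, 288, 356, 801, 873.5]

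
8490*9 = 76410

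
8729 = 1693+7036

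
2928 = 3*976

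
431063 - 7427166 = -6996103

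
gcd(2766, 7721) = 1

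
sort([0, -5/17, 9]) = [-5/17, 0, 9]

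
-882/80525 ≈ -0.0110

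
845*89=75205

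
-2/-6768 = 1/3384 ≈ 0.000296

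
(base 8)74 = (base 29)22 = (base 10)60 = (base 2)111100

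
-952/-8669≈0.110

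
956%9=2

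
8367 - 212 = 8155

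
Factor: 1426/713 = 2^1 = 2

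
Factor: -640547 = -1 * 19^1 * 33713^1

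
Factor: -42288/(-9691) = 2^4*3^1*11^(-1) = 48/11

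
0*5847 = 0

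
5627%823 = 689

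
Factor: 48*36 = 2^6*3^3 = 1728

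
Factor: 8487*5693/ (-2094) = -1*2^ (-1)*3^1*23^1*41^1*349^ (-1)*5693^1 = -16105497/698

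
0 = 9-9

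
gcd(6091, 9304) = 1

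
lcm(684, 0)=0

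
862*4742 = 4087604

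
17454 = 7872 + 9582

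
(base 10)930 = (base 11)776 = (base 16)3a2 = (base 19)2ai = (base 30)110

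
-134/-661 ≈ 0.203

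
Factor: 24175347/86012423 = 3^1 * 809^1 * 1423^1 * 12287489^(-1) = 3453621/12287489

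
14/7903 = 2/1129 ≈ 0.00177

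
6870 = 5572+1298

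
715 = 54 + 661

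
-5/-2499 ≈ 0.00200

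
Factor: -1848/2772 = -1 * 2^1 * 3^(-1) = -2/3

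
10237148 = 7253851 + 2983297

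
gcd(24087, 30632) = 7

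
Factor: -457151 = -1*457151^1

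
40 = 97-57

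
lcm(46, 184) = 184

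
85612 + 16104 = 101716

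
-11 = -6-5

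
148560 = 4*37140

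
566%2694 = 566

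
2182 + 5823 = 8005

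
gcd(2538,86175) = 9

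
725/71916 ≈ 0.0101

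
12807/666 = 19 + 17/74≈19.23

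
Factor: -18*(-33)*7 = 2^1*3^3*7^1*11^1 = 4158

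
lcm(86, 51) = 4386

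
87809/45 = 1951 + 14/45 ≈ 1951.31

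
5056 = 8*632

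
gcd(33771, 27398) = 1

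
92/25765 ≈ 0.00357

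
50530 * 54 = 2728620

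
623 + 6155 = 6778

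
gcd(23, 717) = 1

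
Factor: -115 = -1*5^1*23^1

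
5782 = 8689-2907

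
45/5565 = 3/371 ≈ 0.00809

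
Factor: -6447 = -1*3^1*7^1*307^1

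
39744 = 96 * 414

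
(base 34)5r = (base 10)197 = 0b11000101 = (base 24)85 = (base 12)145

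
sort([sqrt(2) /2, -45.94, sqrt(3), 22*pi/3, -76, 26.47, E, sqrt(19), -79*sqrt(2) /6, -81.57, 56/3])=[-81.57, -76, -45.94, -79*sqrt(2) /6, sqrt(2) /2, sqrt(3), E, sqrt(19), 56/3, 22*pi/3, 26.47]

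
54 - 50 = 4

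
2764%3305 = 2764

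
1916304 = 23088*83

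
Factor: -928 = -1 * 2^5 * 29^1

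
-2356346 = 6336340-8692686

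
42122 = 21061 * 2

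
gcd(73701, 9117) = 9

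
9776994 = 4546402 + 5230592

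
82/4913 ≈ 0.0167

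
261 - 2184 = -1923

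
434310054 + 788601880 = 1222911934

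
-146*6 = -876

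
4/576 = 1/144 ≈ 0.00694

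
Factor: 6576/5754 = 2^3*7^ (-1) = 8/7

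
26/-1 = -26 = -26.00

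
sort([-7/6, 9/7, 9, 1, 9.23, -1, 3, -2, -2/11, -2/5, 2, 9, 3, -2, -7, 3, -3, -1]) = [-7, -3, -2, -2, -7/6, -1, -1, -2/5, -2/11, 1, 9/7, 2, 3, 3, 3, 9, 9, 9.23]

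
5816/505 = 11 + 261/505 ≈ 11.52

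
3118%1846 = 1272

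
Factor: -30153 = -1*3^1*19^1*23^2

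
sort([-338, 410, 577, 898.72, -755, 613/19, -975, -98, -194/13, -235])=[-975, -755, -338, -235, -98, -194/13, 613/19, 410, 577, 898.72]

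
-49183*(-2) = 98366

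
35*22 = 770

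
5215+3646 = 8861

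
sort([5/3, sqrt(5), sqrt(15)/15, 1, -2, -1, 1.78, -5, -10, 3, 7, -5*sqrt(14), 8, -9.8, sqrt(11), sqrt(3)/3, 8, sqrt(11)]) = [-5*sqrt(14), -10, -9.8, -5, -2, -1, sqrt(15)/15, sqrt(3)/3, 1, 5/3, 1.78, sqrt(5), 3, sqrt(11), sqrt(11), 7, 8, 8]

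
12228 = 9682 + 2546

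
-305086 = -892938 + 587852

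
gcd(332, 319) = 1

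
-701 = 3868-4569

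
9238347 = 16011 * 577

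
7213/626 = 11 + 327/626 ≈ 11.52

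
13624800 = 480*28385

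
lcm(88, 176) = 176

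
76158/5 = 15231 + 3/5 = 15231.60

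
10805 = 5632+5173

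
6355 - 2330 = 4025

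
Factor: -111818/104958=-1*3^(-2)*17^(-1)*163^1=-163/153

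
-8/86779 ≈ -0.0000922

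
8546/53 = 161 + 13/53 ≈ 161.25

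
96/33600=1/350 ≈ 0.00286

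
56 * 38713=2167928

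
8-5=3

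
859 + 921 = 1780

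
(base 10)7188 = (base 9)10766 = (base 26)agc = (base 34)67e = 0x1c14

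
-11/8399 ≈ -0.00131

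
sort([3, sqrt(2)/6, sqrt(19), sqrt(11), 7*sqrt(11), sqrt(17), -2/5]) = [-2/5, sqrt(2)/6, 3, sqrt(11), sqrt(17), sqrt(19), 7*sqrt(11)]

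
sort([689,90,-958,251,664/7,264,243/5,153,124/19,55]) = [-958,124/19,243/5,55,90,664/7,153,251,264,689]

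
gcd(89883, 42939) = 9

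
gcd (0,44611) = 44611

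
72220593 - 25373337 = 46847256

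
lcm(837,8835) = 79515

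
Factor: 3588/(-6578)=-1*2^1*3^1*11^(-1)=-6/11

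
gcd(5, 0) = 5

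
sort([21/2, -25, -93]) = [-93, -25, 21/2]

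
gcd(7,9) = 1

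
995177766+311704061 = 1306881827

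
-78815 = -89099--10284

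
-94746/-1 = 94746 = 94746.00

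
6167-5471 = 696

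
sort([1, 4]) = [1, 4]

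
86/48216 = 43/24108 ≈ 0.00178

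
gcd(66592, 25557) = 1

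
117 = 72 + 45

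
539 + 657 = 1196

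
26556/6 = 4426 = 4426.00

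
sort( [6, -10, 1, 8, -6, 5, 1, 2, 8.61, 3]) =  [-10, -6, 1, 1, 2, 3, 5, 6, 8, 8.61]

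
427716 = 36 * 11881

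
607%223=161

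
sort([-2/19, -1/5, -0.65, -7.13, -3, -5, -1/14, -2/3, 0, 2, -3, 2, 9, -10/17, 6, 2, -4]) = [-7.13, -5, -4, -3, -3, -2/3, -0.65, -10/17, -1/5, -2/19, -1/14, 0, 2, 2, 2, 6, 9]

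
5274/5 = 1054+4/5 = 1054.80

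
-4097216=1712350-5809566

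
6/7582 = 3/3791 ≈ 0.000791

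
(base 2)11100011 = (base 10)227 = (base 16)e3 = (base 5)1402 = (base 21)ah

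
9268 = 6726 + 2542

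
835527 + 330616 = 1166143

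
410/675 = 82/135 ≈ 0.607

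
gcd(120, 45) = 15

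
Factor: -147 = -1*3^1*7^2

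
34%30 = 4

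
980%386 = 208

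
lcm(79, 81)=6399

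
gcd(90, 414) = 18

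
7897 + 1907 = 9804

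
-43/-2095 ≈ 0.0205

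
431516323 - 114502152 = 317014171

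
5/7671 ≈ 0.000652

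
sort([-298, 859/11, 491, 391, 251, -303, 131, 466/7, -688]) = [-688, -303, -298, 466/7, 859/11, 131, 251, 391, 491]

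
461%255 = 206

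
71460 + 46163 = 117623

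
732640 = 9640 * 76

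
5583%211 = 97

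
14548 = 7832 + 6716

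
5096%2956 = 2140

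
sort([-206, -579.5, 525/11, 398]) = [-579.5, -206, 525/11, 398]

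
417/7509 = 139/2503 ≈ 0.0555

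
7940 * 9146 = 72619240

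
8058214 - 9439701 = -1381487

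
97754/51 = 1916 + 38/51 ≈ 1916.75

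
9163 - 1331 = 7832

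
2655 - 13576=-10921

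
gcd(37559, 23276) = 529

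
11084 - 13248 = -2164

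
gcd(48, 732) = 12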